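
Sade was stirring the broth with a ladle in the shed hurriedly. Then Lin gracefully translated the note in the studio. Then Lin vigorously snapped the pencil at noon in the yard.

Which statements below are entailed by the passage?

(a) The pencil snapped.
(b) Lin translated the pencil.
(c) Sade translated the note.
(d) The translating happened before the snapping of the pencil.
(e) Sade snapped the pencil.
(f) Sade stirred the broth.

(a) Entailed — 'Lin snapped the pencil' is causative; it entails the inchoative 'the pencil snapped'.
(b) Not entailed — Lin translated the note, not the pencil; the pencil belongs to the snapping event.
(c) Not entailed — the passage has Lin translating the note, not Sade.
(d) Entailed — the narrative places the translating before the snapping.
(e) Not entailed — the passage has Lin snapping the pencil, not Sade.
(f) Entailed — 'stir' is an activity; 'was stirring' entails that some stirring happened, so 'stirred' holds.

(a), (d), (f)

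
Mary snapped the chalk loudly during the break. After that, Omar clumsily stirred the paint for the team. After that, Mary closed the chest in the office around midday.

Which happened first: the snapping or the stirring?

The connectives place the snapping before the stirring.

the snapping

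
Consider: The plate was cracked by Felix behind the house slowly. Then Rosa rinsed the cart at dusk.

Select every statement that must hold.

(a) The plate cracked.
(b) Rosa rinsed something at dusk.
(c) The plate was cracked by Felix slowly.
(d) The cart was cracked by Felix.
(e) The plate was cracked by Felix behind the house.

(a), (b), (c), (e)

(a) Entailed — 'Felix cracked the plate' is causative; it entails the inchoative 'the plate cracked'.
(b) Entailed — every conjunct here is already in the original rinsing event.
(c) Entailed — dropping 'behind the house' leaves a sub-description the original still satisfies.
(d) Not entailed — Felix cracked the plate, not the cart; the cart belongs to the rinsing event.
(e) Entailed — the original entails any weakening of itself; this just drops 'slowly'.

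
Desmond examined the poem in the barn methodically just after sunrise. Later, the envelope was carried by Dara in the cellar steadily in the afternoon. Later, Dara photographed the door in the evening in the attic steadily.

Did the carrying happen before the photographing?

The narrative orders the carrying before the photographing.

yes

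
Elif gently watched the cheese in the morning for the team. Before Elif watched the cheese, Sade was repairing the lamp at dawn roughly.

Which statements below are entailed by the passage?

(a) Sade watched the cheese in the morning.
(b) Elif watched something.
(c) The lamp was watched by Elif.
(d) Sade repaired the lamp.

(b)

(a) Not entailed — the passage has Elif watching the cheese, not Sade.
(b) Entailed — the original entails any weakening of itself; this just drops 'for the team', 'in the morning', 'gently' and generalizes the patient.
(c) Not entailed — Elif watched the cheese, not the lamp; the lamp belongs to the repairing event.
(d) Not entailed — 'was repairing' is progressive on an accomplishment; it does not entail the completed 'repaired'.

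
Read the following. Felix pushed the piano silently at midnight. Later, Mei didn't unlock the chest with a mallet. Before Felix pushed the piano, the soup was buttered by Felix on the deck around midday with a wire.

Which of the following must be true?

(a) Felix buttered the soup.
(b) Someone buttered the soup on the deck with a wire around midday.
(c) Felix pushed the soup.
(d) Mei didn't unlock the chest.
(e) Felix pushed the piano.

(a) Entailed — dropping 'with a wire', 'around midday', 'on the deck' leaves a sub-description the original still satisfies.
(b) Entailed — the original entails any weakening of itself; this just generalizes the agent.
(c) Not entailed — Felix pushed the piano, not the soup; the soup belongs to the buttering event.
(d) Not entailed — dropping 'with a mallet' under negation is not valid — the original leaves open that Mei unlocked the chest some other way.
(e) Entailed — this follows by dropping conjuncts from the pushing event's description.

(a), (b), (e)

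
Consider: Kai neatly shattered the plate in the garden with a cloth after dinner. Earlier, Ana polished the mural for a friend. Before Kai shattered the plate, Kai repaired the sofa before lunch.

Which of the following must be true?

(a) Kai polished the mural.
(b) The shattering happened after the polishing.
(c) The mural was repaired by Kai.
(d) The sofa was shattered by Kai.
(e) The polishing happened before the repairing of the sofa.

(a) Not entailed — the passage has Ana polishing the mural, not Kai.
(b) Entailed — the narrative places the polishing before the shattering.
(c) Not entailed — Kai repaired the sofa, not the mural; the mural belongs to the polishing event.
(d) Not entailed — Kai shattered the plate, not the sofa; the sofa belongs to the repairing event.
(e) Not entailed — the narrative doesn't order the polishing relative to the repairing.

(b)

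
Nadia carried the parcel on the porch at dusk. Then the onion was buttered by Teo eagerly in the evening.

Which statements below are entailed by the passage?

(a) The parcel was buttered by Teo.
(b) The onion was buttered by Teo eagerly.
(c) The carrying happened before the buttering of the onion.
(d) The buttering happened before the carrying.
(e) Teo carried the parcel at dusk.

(b), (c)

(a) Not entailed — Teo buttered the onion, not the parcel; the parcel belongs to the carrying event.
(b) Entailed — this follows by dropping conjuncts from the buttering event's description.
(c) Entailed — the narrative places the carrying before the buttering.
(d) Not entailed — the narrative places the carrying before the buttering, not after.
(e) Not entailed — the passage has Nadia carrying the parcel, not Teo.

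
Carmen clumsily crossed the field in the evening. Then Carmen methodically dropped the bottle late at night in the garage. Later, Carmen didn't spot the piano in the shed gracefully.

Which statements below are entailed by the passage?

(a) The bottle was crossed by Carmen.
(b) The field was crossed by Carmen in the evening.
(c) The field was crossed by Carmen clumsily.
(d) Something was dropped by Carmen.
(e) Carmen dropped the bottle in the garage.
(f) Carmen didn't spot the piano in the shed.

(a) Not entailed — Carmen crossed the field, not the bottle; the bottle belongs to the dropping event.
(b) Entailed — the original entails any weakening of itself; this just drops 'clumsily'.
(c) Entailed — every conjunct here is already in the original crossing event.
(d) Entailed — the original entails any weakening of itself; this just drops 'methodically', 'in the garage', 'late at night' and generalizes the patient.
(e) Entailed — the original entails any weakening of itself; this just drops 'methodically', 'late at night'.
(f) Not entailed — dropping 'gracefully' under negation is not valid — the original leaves open that Carmen spotted the piano some other way.

(b), (c), (d), (e)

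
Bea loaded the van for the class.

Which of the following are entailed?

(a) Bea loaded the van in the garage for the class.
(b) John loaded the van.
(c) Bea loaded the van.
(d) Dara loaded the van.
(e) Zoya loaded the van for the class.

(c)

(a) Not entailed — 'in the garage' adds information not in the original event.
(b) Not entailed — the passage has Bea loading the van, not John.
(c) Entailed — dropping 'for the class' leaves a sub-description the original still satisfies.
(d) Not entailed — the passage has Bea loading the van, not Dara.
(e) Not entailed — the passage has Bea loading the van, not Zoya.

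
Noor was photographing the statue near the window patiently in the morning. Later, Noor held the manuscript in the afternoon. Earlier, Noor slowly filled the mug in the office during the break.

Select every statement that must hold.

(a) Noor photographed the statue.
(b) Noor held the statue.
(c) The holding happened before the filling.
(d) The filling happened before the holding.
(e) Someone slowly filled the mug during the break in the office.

(a) Not entailed — 'was photographing' is progressive on an accomplishment; it does not entail the completed 'photographed'.
(b) Not entailed — Noor held the manuscript, not the statue; the statue belongs to the photographing event.
(c) Not entailed — the narrative places the filling before the holding, not after.
(d) Entailed — the narrative places the filling before the holding.
(e) Entailed — the original entails any weakening of itself; this just generalizes the agent.

(d), (e)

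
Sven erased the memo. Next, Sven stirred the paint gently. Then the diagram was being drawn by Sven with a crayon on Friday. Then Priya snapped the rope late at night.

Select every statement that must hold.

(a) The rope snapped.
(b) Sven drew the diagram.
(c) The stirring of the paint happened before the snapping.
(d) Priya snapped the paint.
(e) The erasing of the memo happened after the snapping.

(a) Entailed — 'Priya snapped the rope' is causative; it entails the inchoative 'the rope snapped'.
(b) Not entailed — 'was drawing' is progressive on an accomplishment; it does not entail the completed 'drew'.
(c) Entailed — the narrative places the stirring before the snapping.
(d) Not entailed — Priya snapped the rope, not the paint; the paint belongs to the stirring event.
(e) Not entailed — the narrative places the erasing before the snapping, not after.

(a), (c)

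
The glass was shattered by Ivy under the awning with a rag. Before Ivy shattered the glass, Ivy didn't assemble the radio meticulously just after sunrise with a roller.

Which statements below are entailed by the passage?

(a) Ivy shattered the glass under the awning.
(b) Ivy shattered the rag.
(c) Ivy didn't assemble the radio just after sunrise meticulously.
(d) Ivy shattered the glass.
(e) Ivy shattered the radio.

(a) Entailed — every conjunct here is already in the original shattering event.
(b) Not entailed — the rag is the instrument, not what was shattered.
(c) Not entailed — dropping 'with a roller' under negation is not valid — the original leaves open that Ivy assembled the radio some other way.
(d) Entailed — this follows by dropping conjuncts from the shattering event's description.
(e) Not entailed — Ivy shattered the glass, not the radio; the radio belongs to the assembling event.

(a), (d)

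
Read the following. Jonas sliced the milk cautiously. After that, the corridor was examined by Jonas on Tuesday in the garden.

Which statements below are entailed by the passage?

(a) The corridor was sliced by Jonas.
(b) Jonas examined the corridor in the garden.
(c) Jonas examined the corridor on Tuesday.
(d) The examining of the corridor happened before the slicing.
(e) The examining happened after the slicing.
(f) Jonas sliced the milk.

(a) Not entailed — Jonas sliced the milk, not the corridor; the corridor belongs to the examining event.
(b) Entailed — every conjunct here is already in the original examining event.
(c) Entailed — the original entails any weakening of itself; this just drops 'in the garden'.
(d) Not entailed — the narrative places the slicing before the examining, not after.
(e) Entailed — the narrative places the slicing before the examining.
(f) Entailed — dropping 'cautiously' leaves a sub-description the original still satisfies.

(b), (c), (e), (f)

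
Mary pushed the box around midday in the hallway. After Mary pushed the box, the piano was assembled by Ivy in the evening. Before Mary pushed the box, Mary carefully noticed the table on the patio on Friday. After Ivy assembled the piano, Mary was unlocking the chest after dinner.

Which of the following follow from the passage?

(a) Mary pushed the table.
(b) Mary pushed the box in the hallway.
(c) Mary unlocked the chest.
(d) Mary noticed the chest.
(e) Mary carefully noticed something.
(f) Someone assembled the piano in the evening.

(b), (e), (f)

(a) Not entailed — Mary pushed the box, not the table; the table belongs to the noticing event.
(b) Entailed — dropping 'around midday' leaves a sub-description the original still satisfies.
(c) Not entailed — 'was unlocking' is progressive on an accomplishment; it does not entail the completed 'unlocked'.
(d) Not entailed — Mary noticed the table, not the chest; the chest belongs to the unlocking event.
(e) Entailed — this follows by dropping conjuncts from the noticing event's description.
(f) Entailed — every conjunct here is already in the original assembling event.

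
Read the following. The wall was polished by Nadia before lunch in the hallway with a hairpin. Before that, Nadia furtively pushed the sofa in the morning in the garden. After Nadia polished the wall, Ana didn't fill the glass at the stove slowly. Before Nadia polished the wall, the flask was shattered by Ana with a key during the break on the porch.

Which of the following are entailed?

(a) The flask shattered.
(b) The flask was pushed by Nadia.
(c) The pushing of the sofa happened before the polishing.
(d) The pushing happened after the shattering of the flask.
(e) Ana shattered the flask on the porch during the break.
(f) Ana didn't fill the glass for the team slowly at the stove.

(a) Entailed — 'Ana shattered the flask' is causative; it entails the inchoative 'the flask shattered'.
(b) Not entailed — Nadia pushed the sofa, not the flask; the flask belongs to the shattering event.
(c) Entailed — the narrative places the pushing before the polishing.
(d) Not entailed — the narrative doesn't order the shattering relative to the pushing.
(e) Entailed — dropping 'with a key' leaves a sub-description the original still satisfies.
(f) Entailed — under negation, adding a further restriction is entailed: if no such filling event occurred, none occurred for the team either.

(a), (c), (e), (f)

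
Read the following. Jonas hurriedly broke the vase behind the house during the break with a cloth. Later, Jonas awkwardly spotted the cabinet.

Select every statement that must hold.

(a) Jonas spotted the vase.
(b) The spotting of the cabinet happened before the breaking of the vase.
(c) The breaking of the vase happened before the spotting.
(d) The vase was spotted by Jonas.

(a) Not entailed — Jonas spotted the cabinet, not the vase; the vase belongs to the breaking event.
(b) Not entailed — the narrative places the breaking before the spotting, not after.
(c) Entailed — the narrative places the breaking before the spotting.
(d) Not entailed — Jonas spotted the cabinet, not the vase; the vase belongs to the breaking event.

(c)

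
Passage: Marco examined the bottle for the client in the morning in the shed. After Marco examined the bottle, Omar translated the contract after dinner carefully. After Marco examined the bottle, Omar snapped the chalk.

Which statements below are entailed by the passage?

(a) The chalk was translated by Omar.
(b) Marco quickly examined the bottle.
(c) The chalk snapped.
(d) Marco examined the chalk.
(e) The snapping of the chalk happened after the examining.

(c), (e)

(a) Not entailed — Omar translated the contract, not the chalk; the chalk belongs to the snapping event.
(b) Not entailed — 'quickly' adds information not in the original event.
(c) Entailed — 'Omar snapped the chalk' is causative; it entails the inchoative 'the chalk snapped'.
(d) Not entailed — Marco examined the bottle, not the chalk; the chalk belongs to the snapping event.
(e) Entailed — the narrative places the examining before the snapping.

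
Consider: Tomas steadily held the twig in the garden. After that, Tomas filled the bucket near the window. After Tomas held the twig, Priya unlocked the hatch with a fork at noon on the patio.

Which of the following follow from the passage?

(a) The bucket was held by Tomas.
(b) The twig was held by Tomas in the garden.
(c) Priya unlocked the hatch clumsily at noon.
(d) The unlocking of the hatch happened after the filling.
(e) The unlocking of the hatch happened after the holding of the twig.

(a) Not entailed — Tomas held the twig, not the bucket; the bucket belongs to the filling event.
(b) Entailed — this follows by dropping conjuncts from the holding event's description.
(c) Not entailed — 'clumsily' adds information not in the original event.
(d) Not entailed — the narrative doesn't order the filling relative to the unlocking.
(e) Entailed — the narrative places the holding before the unlocking.

(b), (e)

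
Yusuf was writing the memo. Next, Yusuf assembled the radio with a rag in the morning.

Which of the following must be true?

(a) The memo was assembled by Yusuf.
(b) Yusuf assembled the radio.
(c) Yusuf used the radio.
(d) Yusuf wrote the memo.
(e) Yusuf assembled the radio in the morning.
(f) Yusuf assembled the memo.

(b), (e)

(a) Not entailed — Yusuf assembled the radio, not the memo; the memo belongs to the writing event.
(b) Entailed — the original entails any weakening of itself; this just drops 'in the morning', 'with a rag'.
(c) Not entailed — the radio is the patient, not an instrument — Yusuf used a rag.
(d) Not entailed — 'was writing' is progressive on an accomplishment; it does not entail the completed 'wrote'.
(e) Entailed — every conjunct here is already in the original assembling event.
(f) Not entailed — Yusuf assembled the radio, not the memo; the memo belongs to the writing event.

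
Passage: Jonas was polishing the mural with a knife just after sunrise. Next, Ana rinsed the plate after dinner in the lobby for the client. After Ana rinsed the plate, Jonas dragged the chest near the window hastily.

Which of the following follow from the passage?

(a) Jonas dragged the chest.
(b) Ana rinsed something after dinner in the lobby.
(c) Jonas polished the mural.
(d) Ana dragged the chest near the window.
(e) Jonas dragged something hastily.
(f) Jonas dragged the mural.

(a) Entailed — the original entails any weakening of itself; this just drops 'near the window', 'hastily'.
(b) Entailed — dropping 'for the client' and generalizing the patient leaves a sub-description the original still satisfies.
(c) Entailed — 'polish' is an activity; 'was polishing' entails that some polishing happened, so 'polished' holds.
(d) Not entailed — the passage has Jonas dragging the chest, not Ana.
(e) Entailed — this follows by dropping conjuncts from the dragging event's description.
(f) Not entailed — Jonas dragged the chest, not the mural; the mural belongs to the polishing event.

(a), (b), (c), (e)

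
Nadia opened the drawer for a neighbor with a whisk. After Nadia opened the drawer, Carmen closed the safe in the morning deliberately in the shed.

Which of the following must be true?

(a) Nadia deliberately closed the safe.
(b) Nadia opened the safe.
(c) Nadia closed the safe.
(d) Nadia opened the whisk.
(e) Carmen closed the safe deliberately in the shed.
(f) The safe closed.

(e), (f)

(a) Not entailed — the passage has Carmen closing the safe, not Nadia.
(b) Not entailed — Nadia opened the drawer, not the safe; the safe belongs to the closing event.
(c) Not entailed — the passage has Carmen closing the safe, not Nadia.
(d) Not entailed — the whisk is the instrument, not what was opened.
(e) Entailed — dropping 'in the morning' leaves a sub-description the original still satisfies.
(f) Entailed — 'Carmen closed the safe' is causative; it entails the inchoative 'the safe closed'.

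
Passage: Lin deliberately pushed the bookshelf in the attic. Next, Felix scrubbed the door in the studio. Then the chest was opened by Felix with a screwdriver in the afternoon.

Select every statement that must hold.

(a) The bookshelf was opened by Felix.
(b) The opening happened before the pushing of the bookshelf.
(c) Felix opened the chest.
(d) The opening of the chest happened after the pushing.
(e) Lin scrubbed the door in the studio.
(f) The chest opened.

(c), (d), (f)

(a) Not entailed — Felix opened the chest, not the bookshelf; the bookshelf belongs to the pushing event.
(b) Not entailed — the narrative places the pushing before the opening, not after.
(c) Entailed — this follows by dropping conjuncts from the opening event's description.
(d) Entailed — the narrative places the pushing before the opening.
(e) Not entailed — the passage has Felix scrubbing the door, not Lin.
(f) Entailed — 'Felix opened the chest' is causative; it entails the inchoative 'the chest opened'.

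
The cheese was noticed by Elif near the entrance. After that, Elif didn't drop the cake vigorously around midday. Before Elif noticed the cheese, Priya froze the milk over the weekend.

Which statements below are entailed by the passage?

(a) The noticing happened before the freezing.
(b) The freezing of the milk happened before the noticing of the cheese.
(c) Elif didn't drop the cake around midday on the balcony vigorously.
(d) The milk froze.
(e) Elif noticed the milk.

(a) Not entailed — the narrative places the freezing before the noticing, not after.
(b) Entailed — the narrative places the freezing before the noticing.
(c) Entailed — under negation, adding a further restriction is entailed: if no such dropping event occurred, none occurred on the balcony either.
(d) Entailed — 'Priya froze the milk' is causative; it entails the inchoative 'the milk froze'.
(e) Not entailed — Elif noticed the cheese, not the milk; the milk belongs to the freezing event.

(b), (c), (d)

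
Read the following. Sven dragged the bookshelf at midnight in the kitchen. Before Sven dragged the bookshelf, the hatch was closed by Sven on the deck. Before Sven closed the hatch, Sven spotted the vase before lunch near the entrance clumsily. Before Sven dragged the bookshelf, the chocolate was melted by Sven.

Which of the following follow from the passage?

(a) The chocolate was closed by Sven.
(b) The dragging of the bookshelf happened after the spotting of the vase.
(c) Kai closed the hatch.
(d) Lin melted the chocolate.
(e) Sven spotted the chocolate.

(b)

(a) Not entailed — Sven closed the hatch, not the chocolate; the chocolate belongs to the melting event.
(b) Entailed — the narrative places the spotting before the dragging.
(c) Not entailed — the passage has Sven closing the hatch, not Kai.
(d) Not entailed — the passage has Sven melting the chocolate, not Lin.
(e) Not entailed — Sven spotted the vase, not the chocolate; the chocolate belongs to the melting event.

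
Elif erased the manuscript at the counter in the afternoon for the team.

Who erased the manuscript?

Elif

'Elif' marks the agent of the erasing event.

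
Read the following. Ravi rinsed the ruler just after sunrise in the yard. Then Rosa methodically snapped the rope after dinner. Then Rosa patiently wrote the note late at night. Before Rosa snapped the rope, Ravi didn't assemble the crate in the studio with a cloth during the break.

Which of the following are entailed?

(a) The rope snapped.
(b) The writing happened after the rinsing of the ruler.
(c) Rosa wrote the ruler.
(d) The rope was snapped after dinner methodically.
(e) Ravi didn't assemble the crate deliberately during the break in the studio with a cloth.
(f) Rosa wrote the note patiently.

(a) Entailed — 'Rosa snapped the rope' is causative; it entails the inchoative 'the rope snapped'.
(b) Entailed — the narrative places the rinsing before the writing.
(c) Not entailed — Rosa wrote the note, not the ruler; the ruler belongs to the rinsing event.
(d) Entailed — generalizing the agent leaves a sub-description the original still satisfies.
(e) Entailed — under negation, adding a further restriction is entailed: if no such assembling event occurred, none occurred deliberately either.
(f) Entailed — every conjunct here is already in the original writing event.

(a), (b), (d), (e), (f)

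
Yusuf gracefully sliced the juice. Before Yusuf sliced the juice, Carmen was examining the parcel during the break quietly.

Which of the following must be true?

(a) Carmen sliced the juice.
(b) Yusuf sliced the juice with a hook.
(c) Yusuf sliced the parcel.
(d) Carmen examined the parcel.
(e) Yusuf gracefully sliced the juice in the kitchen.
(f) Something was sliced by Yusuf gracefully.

(a) Not entailed — the passage has Yusuf slicing the juice, not Carmen.
(b) Not entailed — 'with a hook' adds information not in the original event.
(c) Not entailed — Yusuf sliced the juice, not the parcel; the parcel belongs to the examining event.
(d) Entailed — 'examine' is an activity; 'was examining' entails that some examining happened, so 'examined' holds.
(e) Not entailed — 'in the kitchen' adds information not in the original event.
(f) Entailed — generalizing the patient leaves a sub-description the original still satisfies.

(d), (f)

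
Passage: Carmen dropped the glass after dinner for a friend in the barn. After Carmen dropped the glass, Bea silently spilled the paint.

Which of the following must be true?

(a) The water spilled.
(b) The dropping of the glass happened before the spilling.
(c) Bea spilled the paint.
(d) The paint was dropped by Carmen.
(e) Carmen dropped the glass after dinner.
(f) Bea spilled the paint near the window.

(b), (c), (e)

(a) Not entailed — the paint is what spilled, not the water.
(b) Entailed — the narrative places the dropping before the spilling.
(c) Entailed — dropping 'silently' leaves a sub-description the original still satisfies.
(d) Not entailed — Carmen dropped the glass, not the paint; the paint belongs to the spilling event.
(e) Entailed — the original entails any weakening of itself; this just drops 'for a friend', 'in the barn'.
(f) Not entailed — 'near the window' adds information not in the original event.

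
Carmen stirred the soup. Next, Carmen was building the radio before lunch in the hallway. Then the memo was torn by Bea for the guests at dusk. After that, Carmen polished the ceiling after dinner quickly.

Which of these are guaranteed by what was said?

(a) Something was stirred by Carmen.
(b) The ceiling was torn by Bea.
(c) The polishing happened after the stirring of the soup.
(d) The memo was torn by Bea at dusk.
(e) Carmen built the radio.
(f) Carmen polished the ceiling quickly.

(a) Entailed — the original entails any weakening of itself; this just generalizes the patient.
(b) Not entailed — Bea tore the memo, not the ceiling; the ceiling belongs to the polishing event.
(c) Entailed — the narrative places the stirring before the polishing.
(d) Entailed — the original entails any weakening of itself; this just drops 'for the guests'.
(e) Not entailed — 'was building' is progressive on an accomplishment; it does not entail the completed 'built'.
(f) Entailed — dropping 'after dinner' leaves a sub-description the original still satisfies.

(a), (c), (d), (f)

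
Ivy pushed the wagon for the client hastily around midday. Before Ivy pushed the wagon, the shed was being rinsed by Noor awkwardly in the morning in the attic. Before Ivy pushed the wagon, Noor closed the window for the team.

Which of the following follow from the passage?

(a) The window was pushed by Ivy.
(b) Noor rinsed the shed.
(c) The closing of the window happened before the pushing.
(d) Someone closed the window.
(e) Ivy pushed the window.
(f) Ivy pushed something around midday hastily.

(b), (c), (d), (f)

(a) Not entailed — Ivy pushed the wagon, not the window; the window belongs to the closing event.
(b) Entailed — 'rinse' is an activity; 'was rinsing' entails that some rinsing happened, so 'rinsed' holds.
(c) Entailed — the narrative places the closing before the pushing.
(d) Entailed — this follows by dropping conjuncts from the closing event's description.
(e) Not entailed — Ivy pushed the wagon, not the window; the window belongs to the closing event.
(f) Entailed — every conjunct here is already in the original pushing event.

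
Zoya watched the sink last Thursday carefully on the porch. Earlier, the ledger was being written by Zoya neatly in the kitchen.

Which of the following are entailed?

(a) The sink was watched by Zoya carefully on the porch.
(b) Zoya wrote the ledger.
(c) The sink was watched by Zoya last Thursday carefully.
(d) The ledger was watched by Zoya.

(a), (c)

(a) Entailed — this follows by dropping conjuncts from the watching event's description.
(b) Not entailed — 'was writing' is progressive on an accomplishment; it does not entail the completed 'wrote'.
(c) Entailed — this follows by dropping conjuncts from the watching event's description.
(d) Not entailed — Zoya watched the sink, not the ledger; the ledger belongs to the writing event.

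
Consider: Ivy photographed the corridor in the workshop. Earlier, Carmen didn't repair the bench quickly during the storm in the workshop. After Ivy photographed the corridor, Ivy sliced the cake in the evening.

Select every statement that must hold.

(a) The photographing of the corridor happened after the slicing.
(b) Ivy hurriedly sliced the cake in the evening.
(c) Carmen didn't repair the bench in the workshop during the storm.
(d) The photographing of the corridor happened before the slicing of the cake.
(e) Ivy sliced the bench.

(a) Not entailed — the narrative places the photographing before the slicing, not after.
(b) Not entailed — 'hurriedly' adds information not in the original event.
(c) Not entailed — dropping 'quickly' under negation is not valid — the original leaves open that Carmen repaired the bench some other way.
(d) Entailed — the narrative places the photographing before the slicing.
(e) Not entailed — Ivy sliced the cake, not the bench; the bench belongs to the repairing event.

(d)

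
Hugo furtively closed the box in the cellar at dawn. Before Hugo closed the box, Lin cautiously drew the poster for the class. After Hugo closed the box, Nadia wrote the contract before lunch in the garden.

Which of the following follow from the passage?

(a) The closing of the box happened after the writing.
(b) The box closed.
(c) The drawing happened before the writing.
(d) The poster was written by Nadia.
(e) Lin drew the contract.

(b), (c)

(a) Not entailed — the narrative places the closing before the writing, not after.
(b) Entailed — 'Hugo closed the box' is causative; it entails the inchoative 'the box closed'.
(c) Entailed — the narrative places the drawing before the writing.
(d) Not entailed — Nadia wrote the contract, not the poster; the poster belongs to the drawing event.
(e) Not entailed — Lin drew the poster, not the contract; the contract belongs to the writing event.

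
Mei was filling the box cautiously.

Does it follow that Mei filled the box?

'was filling' is progressive; for an accomplishment like 'fill the box', it doesn't entail completion.

no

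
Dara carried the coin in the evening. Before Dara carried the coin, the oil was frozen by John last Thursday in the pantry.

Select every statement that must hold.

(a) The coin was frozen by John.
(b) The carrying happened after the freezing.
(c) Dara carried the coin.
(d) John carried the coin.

(a) Not entailed — John froze the oil, not the coin; the coin belongs to the carrying event.
(b) Entailed — the narrative places the freezing before the carrying.
(c) Entailed — the original entails any weakening of itself; this just drops 'in the evening'.
(d) Not entailed — the passage has Dara carrying the coin, not John.

(b), (c)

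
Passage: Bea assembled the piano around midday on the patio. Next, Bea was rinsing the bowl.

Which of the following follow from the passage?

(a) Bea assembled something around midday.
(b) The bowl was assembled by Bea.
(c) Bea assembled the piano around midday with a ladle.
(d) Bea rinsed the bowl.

(a) Entailed — this follows by dropping conjuncts from the assembling event's description.
(b) Not entailed — Bea assembled the piano, not the bowl; the bowl belongs to the rinsing event.
(c) Not entailed — 'with a ladle' adds information not in the original event.
(d) Entailed — 'rinse' is an activity; 'was rinsing' entails that some rinsing happened, so 'rinsed' holds.

(a), (d)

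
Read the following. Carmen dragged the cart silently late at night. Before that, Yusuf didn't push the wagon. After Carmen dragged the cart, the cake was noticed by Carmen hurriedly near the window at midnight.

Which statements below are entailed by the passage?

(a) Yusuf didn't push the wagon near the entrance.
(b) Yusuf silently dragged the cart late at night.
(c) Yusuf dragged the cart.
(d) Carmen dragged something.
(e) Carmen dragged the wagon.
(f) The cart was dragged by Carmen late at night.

(a) Entailed — under negation, adding a further restriction is entailed: if no such pushing event occurred, none occurred near the entrance either.
(b) Not entailed — the passage has Carmen dragging the cart, not Yusuf.
(c) Not entailed — the passage has Carmen dragging the cart, not Yusuf.
(d) Entailed — every conjunct here is already in the original dragging event.
(e) Not entailed — Carmen dragged the cart, not the wagon; the wagon belongs to the pushing event.
(f) Entailed — every conjunct here is already in the original dragging event.

(a), (d), (f)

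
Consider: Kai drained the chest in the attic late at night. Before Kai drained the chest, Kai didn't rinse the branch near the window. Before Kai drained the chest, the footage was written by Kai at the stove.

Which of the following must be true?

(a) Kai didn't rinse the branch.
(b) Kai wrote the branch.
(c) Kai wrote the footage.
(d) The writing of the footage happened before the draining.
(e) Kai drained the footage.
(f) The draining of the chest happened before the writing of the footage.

(a) Not entailed — dropping 'near the window' under negation is not valid — the original leaves open that Kai rinsed the branch some other way.
(b) Not entailed — Kai wrote the footage, not the branch; the branch belongs to the rinsing event.
(c) Entailed — this follows by dropping conjuncts from the writing event's description.
(d) Entailed — the narrative places the writing before the draining.
(e) Not entailed — Kai drained the chest, not the footage; the footage belongs to the writing event.
(f) Not entailed — the narrative places the writing before the draining, not after.

(c), (d)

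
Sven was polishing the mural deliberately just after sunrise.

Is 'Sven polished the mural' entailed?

'polish' is atelic; if Sven was polishing the mural, then Sven polished the mural (for some time).

yes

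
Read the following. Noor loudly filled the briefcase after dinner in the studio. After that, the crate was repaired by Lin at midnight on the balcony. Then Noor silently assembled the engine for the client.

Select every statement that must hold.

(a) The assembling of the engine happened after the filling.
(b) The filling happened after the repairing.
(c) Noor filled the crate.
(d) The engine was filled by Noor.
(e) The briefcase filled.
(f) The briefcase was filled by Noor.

(a) Entailed — the narrative places the filling before the assembling.
(b) Not entailed — the narrative places the filling before the repairing, not after.
(c) Not entailed — Noor filled the briefcase, not the crate; the crate belongs to the repairing event.
(d) Not entailed — Noor filled the briefcase, not the engine; the engine belongs to the assembling event.
(e) Entailed — 'Noor filled the briefcase' is causative; it entails the inchoative 'the briefcase filled'.
(f) Entailed — every conjunct here is already in the original filling event.

(a), (e), (f)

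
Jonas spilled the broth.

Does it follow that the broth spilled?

yes

'Jonas spilled the broth' is the causative; it entails the inchoative 'the broth spilled'.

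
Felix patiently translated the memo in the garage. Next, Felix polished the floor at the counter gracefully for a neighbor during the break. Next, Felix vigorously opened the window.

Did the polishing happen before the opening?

yes

The narrative orders the polishing before the opening.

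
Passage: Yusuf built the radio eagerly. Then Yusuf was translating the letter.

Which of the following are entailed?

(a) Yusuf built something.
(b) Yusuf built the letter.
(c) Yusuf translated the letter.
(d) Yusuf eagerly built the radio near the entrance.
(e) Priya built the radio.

(a) Entailed — dropping 'eagerly' and generalizing the patient leaves a sub-description the original still satisfies.
(b) Not entailed — Yusuf built the radio, not the letter; the letter belongs to the translating event.
(c) Not entailed — 'was translating' is progressive on an accomplishment; it does not entail the completed 'translated'.
(d) Not entailed — 'near the entrance' adds information not in the original event.
(e) Not entailed — the passage has Yusuf building the radio, not Priya.

(a)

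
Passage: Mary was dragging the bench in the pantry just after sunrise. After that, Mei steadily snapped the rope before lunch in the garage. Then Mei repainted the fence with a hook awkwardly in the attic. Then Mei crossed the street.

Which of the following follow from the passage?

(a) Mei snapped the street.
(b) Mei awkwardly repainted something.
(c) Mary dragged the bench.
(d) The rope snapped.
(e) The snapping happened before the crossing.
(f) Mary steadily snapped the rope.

(a) Not entailed — Mei snapped the rope, not the street; the street belongs to the crossing event.
(b) Entailed — dropping 'with a hook', 'in the attic' and generalizing the patient leaves a sub-description the original still satisfies.
(c) Entailed — 'drag' is an activity; 'was dragging' entails that some dragging happened, so 'dragged' holds.
(d) Entailed — 'Mei snapped the rope' is causative; it entails the inchoative 'the rope snapped'.
(e) Entailed — the narrative places the snapping before the crossing.
(f) Not entailed — the passage has Mei snapping the rope, not Mary.

(b), (c), (d), (e)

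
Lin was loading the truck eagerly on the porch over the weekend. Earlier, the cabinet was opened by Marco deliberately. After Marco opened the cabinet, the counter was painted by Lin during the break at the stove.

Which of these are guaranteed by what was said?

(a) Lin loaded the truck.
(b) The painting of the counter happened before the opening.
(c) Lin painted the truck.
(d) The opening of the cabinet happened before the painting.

(d)

(a) Not entailed — 'was loading' is progressive on an accomplishment; it does not entail the completed 'loaded'.
(b) Not entailed — the narrative places the opening before the painting, not after.
(c) Not entailed — Lin painted the counter, not the truck; the truck belongs to the loading event.
(d) Entailed — the narrative places the opening before the painting.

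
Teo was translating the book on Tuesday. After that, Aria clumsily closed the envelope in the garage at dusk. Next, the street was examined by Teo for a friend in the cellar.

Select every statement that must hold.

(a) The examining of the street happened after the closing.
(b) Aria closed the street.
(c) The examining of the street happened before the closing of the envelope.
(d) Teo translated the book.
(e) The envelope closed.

(a), (e)

(a) Entailed — the narrative places the closing before the examining.
(b) Not entailed — Aria closed the envelope, not the street; the street belongs to the examining event.
(c) Not entailed — the narrative places the closing before the examining, not after.
(d) Not entailed — 'was translating' is progressive on an accomplishment; it does not entail the completed 'translated'.
(e) Entailed — 'Aria closed the envelope' is causative; it entails the inchoative 'the envelope closed'.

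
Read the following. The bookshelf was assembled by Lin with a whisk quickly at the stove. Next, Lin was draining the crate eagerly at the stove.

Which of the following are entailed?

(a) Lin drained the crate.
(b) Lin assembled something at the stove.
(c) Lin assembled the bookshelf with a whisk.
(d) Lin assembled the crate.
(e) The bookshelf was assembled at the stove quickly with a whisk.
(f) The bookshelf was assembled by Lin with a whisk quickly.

(b), (c), (e), (f)

(a) Not entailed — 'was draining' is progressive on an accomplishment; it does not entail the completed 'drained'.
(b) Entailed — dropping 'with a whisk', 'quickly' and generalizing the patient leaves a sub-description the original still satisfies.
(c) Entailed — every conjunct here is already in the original assembling event.
(d) Not entailed — Lin assembled the bookshelf, not the crate; the crate belongs to the draining event.
(e) Entailed — every conjunct here is already in the original assembling event.
(f) Entailed — dropping 'at the stove' leaves a sub-description the original still satisfies.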